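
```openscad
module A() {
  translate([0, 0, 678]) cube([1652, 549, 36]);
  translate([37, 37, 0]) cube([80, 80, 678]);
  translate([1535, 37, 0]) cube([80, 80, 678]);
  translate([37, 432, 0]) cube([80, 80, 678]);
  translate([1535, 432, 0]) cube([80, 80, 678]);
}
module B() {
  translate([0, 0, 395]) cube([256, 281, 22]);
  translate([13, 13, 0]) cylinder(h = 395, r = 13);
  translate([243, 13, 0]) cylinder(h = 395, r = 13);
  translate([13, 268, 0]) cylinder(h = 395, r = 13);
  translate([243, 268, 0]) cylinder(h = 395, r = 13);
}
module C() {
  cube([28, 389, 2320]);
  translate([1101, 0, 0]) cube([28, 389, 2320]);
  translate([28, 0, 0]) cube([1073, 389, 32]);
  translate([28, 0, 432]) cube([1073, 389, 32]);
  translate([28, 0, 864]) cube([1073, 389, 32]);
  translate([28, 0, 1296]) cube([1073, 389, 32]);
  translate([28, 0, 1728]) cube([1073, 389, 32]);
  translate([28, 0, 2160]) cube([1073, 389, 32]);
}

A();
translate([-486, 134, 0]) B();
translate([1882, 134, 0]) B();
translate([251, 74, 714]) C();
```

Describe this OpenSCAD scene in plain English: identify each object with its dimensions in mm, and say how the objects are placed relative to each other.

A is a table: top 1652 mm (x) × 549 mm (y), 36 mm thick, upper face at z = 714 mm, on four 80×80 mm square legs, each inset 37 mm from the nearest pair of top edges, running from z = 0 to the bottom of the top.

B is a simple wooden stool: a rectangular seat 256 mm (x) by 281 mm (y), 22 mm thick, top face at z = 417 mm, on four round legs, each 26 mm in diameter. The legs rest on z = 0, each leg's axis is inset half a diameter from the nearest pair of seat edges (so the leg's bounding box is flush with the corner).

C is a bookshelf 1129 mm wide overall, 389 mm deep and 2320 mm tall. The two sides are 28 mm thick vertical panels. 6 horizontal shelves of 32 mm thickness span between the inner faces of the sides; the lowest shelf sits on the floor and shelves are stacked with a clear vertical gap of 400 mm between each pair.

Two stools sit around the table at the −x, +x sides. The bookshelf is on top of the table.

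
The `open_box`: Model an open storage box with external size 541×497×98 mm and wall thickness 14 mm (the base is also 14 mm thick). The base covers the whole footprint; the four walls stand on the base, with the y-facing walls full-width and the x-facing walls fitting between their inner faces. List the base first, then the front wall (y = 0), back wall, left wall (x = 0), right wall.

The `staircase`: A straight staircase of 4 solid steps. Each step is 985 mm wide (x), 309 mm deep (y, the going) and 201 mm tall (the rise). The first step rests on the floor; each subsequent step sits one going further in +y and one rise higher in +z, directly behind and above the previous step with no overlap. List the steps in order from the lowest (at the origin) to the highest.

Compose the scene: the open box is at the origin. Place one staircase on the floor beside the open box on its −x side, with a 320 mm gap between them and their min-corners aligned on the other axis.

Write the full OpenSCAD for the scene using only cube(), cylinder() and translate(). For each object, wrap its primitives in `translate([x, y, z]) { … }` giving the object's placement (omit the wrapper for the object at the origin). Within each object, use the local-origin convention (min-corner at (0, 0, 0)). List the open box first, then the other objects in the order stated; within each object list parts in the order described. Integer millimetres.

cube([541, 497, 14]);
translate([0, 0, 14]) cube([541, 14, 84]);
translate([0, 483, 14]) cube([541, 14, 84]);
translate([0, 14, 14]) cube([14, 469, 84]);
translate([527, 14, 14]) cube([14, 469, 84]);
translate([-1305, 0, 0]) {
  cube([985, 309, 201]);
  translate([0, 309, 201]) cube([985, 309, 201]);
  translate([0, 618, 402]) cube([985, 309, 201]);
  translate([0, 927, 603]) cube([985, 309, 201]);
}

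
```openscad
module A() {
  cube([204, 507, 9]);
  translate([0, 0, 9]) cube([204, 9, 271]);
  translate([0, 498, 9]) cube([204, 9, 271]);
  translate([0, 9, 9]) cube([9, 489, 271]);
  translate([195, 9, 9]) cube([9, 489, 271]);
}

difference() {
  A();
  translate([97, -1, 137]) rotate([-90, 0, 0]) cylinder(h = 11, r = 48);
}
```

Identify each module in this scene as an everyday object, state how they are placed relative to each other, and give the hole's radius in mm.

A is an open box. The open box has a circular hole through its front wall. The hole's radius is 48 mm.

The subtracted cylinder has r = 48 mm.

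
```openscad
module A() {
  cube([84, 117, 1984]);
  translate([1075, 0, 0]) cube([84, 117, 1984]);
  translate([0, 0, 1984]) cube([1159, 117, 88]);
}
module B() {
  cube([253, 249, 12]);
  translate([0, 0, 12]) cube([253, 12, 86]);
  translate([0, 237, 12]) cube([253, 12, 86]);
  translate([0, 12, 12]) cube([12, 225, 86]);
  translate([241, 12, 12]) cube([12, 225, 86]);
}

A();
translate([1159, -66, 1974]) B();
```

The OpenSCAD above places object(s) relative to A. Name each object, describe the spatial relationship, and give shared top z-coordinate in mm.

A is a door frame. B is an open box. The open box is beside the door frame with their tops flush at z = 2072. The shared top z-coordinate is 2072 mm.

Both tops at z = 2072 mm.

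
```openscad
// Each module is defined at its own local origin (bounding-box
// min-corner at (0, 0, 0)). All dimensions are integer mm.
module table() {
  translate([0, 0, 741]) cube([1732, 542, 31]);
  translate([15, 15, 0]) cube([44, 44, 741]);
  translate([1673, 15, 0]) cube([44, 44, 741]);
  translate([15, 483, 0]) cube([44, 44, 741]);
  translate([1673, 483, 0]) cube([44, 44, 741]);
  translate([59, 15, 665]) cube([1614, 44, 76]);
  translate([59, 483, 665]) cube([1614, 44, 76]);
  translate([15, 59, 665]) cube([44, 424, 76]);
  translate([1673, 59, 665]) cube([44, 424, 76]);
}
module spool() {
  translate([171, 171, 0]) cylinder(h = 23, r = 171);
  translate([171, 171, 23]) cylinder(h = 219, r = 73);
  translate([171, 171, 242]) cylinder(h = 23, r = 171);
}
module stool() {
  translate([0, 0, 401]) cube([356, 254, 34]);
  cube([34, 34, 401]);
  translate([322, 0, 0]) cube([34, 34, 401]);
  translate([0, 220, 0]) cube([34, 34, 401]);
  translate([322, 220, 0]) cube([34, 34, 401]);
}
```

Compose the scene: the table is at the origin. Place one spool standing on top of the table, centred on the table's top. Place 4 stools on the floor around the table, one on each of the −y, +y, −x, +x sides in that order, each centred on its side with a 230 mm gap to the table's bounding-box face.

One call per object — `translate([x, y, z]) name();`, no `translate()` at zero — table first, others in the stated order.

table();
translate([695, 100, 772]) spool();
translate([688, -484, 0]) stool();
translate([688, 772, 0]) stool();
translate([-586, 144, 0]) stool();
translate([1962, 144, 0]) stool();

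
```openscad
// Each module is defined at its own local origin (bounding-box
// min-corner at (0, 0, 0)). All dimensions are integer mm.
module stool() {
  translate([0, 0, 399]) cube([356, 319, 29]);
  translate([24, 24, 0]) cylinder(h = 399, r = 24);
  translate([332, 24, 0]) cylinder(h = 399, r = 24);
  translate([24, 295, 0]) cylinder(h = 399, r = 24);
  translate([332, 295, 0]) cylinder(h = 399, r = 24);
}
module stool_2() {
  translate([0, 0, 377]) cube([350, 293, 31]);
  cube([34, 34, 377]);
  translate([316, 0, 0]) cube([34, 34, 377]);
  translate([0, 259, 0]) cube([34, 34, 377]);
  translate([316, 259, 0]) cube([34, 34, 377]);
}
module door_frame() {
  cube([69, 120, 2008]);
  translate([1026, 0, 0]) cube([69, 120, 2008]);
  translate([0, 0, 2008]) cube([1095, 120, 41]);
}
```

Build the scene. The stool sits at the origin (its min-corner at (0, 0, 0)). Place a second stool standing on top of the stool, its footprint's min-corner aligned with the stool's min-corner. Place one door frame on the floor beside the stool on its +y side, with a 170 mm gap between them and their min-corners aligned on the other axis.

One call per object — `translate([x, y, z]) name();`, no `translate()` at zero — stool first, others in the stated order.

stool();
translate([0, 0, 428]) stool_2();
translate([0, 489, 0]) door_frame();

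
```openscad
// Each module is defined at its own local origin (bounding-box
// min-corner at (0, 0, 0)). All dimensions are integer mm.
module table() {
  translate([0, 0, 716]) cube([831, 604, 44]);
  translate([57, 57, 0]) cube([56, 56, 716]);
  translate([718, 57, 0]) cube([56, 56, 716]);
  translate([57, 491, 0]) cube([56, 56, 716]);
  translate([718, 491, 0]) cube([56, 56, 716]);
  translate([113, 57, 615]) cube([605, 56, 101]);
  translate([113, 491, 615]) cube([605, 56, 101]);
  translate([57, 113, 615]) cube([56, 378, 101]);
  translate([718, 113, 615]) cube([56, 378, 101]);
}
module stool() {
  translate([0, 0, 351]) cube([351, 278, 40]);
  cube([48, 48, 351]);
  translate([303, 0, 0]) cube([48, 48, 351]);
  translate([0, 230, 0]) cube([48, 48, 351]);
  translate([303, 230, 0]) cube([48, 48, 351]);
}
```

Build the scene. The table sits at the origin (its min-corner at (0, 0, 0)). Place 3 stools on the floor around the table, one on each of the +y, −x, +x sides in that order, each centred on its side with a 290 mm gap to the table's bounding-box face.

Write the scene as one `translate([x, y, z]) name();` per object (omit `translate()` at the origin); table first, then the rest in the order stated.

table();
translate([240, 894, 0]) stool();
translate([-641, 163, 0]) stool();
translate([1121, 163, 0]) stool();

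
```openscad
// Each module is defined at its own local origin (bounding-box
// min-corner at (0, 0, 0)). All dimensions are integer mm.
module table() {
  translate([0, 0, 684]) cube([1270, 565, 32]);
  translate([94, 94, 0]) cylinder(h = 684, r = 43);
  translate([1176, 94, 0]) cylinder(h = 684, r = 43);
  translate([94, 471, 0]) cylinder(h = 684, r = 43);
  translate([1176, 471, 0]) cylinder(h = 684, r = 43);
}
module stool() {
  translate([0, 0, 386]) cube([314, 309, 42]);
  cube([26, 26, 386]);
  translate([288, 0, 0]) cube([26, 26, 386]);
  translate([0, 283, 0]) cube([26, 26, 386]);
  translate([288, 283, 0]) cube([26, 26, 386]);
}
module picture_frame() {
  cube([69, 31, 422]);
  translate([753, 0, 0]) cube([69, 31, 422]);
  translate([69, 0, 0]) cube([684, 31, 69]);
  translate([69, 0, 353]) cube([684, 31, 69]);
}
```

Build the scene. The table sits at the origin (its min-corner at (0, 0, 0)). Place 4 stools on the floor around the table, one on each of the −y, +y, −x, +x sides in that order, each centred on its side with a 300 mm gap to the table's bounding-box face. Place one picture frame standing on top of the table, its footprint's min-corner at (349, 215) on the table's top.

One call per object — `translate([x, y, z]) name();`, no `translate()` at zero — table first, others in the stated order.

table();
translate([478, -609, 0]) stool();
translate([478, 865, 0]) stool();
translate([-614, 128, 0]) stool();
translate([1570, 128, 0]) stool();
translate([349, 215, 716]) picture_frame();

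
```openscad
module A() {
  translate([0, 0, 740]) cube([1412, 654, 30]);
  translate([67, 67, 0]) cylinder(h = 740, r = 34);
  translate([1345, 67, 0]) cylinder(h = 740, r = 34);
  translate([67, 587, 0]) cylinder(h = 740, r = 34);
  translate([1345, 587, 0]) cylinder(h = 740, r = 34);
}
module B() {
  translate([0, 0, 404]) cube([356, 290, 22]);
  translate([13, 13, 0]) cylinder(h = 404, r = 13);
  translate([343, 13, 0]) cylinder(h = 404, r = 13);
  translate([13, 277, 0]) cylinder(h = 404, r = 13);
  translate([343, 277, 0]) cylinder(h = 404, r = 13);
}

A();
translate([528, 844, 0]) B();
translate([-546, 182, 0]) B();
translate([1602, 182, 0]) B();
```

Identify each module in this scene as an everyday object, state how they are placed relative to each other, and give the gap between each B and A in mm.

A is a table. B is a stool. Three stools sit around the table at the +y, −x, +x sides. The gap between each stool and the table is 190 mm.

Each stool's nearest face is 190 mm from the table's bounding box.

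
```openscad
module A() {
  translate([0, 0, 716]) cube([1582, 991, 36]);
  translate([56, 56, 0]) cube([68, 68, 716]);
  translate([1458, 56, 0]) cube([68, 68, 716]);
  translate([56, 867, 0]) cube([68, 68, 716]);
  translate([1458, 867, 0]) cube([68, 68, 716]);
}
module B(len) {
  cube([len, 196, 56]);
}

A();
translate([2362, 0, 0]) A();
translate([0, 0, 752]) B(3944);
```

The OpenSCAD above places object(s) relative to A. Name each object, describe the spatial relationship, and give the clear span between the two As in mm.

A is a table. B is a beam. A beam spans the tops of two tables. The clear span between the two tables is 780 mm.

Second table starts at x = 2362; first ends at x = 1582; clear span = 2362 − 1582 = 780 mm.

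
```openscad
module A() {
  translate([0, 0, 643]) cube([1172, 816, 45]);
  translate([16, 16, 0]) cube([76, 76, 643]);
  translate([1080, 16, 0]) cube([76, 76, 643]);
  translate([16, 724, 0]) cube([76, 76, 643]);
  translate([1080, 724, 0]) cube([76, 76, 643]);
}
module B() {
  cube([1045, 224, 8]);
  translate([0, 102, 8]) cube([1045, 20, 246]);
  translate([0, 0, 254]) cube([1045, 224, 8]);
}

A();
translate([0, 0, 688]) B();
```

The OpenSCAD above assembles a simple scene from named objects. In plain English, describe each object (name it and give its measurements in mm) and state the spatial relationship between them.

A is a table: top 1172 mm (x) × 816 mm (y), 45 mm thick, upper face at z = 688 mm, on four 76×76 mm square legs, each inset 16 mm from the nearest pair of top edges, running from z = 0 to the bottom of the top.

B is an I-beam lying along x, 1045 mm long. Overall section height 262 mm. Two flanges 224 mm wide (y) and 8 mm thick, one on the floor and one at the top; a web 20 mm thick runs between them, centred on the flange width.

The I-beam is on top of the table.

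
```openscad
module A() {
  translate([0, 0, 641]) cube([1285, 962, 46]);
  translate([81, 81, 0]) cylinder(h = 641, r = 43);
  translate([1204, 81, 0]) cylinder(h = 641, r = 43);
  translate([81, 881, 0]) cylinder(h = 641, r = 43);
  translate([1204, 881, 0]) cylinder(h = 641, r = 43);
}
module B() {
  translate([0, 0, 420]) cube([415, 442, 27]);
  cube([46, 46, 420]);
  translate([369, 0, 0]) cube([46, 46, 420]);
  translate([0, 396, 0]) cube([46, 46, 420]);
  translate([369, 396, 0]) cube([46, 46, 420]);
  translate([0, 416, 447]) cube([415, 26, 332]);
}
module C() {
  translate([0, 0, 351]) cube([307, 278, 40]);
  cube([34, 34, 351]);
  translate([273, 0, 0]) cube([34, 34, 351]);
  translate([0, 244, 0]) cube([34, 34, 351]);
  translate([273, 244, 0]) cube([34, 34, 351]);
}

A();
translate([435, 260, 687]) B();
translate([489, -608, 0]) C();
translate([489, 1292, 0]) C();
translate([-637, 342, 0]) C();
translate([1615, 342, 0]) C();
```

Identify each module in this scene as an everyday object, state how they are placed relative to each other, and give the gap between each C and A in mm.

A is a table. B is a chair. C is a stool. The chair is on top of the table, centred. Four stools sit around the table at the −y, +y, −x, +x sides. The gap between each stool and the table is 330 mm.

Each stool's nearest face is 330 mm from the table's bounding box.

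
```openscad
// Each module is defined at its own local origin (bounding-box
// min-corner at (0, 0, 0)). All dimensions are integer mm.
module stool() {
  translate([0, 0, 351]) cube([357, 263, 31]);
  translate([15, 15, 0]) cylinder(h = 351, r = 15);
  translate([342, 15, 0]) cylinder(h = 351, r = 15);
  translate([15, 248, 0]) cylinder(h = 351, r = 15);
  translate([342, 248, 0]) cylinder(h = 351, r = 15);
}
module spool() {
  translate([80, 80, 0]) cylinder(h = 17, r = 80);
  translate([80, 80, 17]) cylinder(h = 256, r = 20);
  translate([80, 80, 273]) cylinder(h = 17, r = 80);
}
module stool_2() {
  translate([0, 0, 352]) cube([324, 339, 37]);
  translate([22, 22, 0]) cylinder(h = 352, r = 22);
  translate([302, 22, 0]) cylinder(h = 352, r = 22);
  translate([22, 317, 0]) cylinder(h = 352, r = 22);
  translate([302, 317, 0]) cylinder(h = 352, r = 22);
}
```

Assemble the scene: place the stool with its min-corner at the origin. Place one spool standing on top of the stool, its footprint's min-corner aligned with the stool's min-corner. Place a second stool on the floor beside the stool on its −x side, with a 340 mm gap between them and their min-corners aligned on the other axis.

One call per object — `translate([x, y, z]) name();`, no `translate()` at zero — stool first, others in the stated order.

stool();
translate([0, 0, 382]) spool();
translate([-664, 0, 0]) stool_2();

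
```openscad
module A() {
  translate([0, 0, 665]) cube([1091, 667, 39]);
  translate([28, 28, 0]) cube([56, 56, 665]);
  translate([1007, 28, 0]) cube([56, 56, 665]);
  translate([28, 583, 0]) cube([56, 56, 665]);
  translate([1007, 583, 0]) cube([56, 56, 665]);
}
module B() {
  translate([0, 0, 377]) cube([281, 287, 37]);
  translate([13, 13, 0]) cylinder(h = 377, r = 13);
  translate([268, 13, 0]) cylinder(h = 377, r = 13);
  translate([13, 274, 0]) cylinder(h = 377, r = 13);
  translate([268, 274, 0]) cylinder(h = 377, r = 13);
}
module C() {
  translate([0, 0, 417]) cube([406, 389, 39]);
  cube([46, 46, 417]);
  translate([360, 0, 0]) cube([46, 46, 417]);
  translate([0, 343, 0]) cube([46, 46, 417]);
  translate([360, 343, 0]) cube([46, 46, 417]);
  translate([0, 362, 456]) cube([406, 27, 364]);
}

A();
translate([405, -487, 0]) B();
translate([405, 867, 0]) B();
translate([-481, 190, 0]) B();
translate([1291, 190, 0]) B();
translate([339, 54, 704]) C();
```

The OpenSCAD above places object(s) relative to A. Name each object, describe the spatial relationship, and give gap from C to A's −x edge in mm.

A is a table. B is a stool. C is a chair. Four stools sit around the table at the −y, +y, −x, +x sides. The chair is on top of the table. The gap from the chair to the table's −x edge is 339 mm.

The chair's min-x is at 339; the table's min-x is 0; gap = 339 mm.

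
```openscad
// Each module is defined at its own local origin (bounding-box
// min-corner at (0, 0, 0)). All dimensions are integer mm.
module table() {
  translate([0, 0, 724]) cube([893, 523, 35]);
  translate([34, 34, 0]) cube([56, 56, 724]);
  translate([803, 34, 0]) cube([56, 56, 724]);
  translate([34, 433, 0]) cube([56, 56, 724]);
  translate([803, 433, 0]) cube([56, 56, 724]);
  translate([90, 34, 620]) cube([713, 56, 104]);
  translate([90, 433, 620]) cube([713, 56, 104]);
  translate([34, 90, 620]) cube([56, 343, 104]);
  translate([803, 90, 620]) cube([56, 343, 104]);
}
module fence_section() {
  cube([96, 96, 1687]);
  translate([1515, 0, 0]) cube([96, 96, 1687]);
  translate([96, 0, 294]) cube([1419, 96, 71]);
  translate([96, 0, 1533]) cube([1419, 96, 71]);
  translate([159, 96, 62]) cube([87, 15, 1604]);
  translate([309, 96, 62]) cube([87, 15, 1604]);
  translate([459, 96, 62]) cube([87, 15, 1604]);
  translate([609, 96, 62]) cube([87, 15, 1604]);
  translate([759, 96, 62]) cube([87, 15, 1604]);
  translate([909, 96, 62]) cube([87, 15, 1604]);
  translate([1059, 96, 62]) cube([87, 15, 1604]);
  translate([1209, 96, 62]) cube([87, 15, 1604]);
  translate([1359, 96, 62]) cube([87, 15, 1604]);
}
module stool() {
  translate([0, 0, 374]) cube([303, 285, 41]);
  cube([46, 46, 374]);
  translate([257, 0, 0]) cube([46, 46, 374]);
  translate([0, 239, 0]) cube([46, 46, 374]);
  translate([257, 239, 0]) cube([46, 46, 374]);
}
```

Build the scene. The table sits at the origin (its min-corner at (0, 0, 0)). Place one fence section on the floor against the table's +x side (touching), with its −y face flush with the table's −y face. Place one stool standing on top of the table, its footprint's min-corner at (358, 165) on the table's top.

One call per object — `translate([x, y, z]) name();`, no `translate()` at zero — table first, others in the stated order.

table();
translate([893, 0, 0]) fence_section();
translate([358, 165, 759]) stool();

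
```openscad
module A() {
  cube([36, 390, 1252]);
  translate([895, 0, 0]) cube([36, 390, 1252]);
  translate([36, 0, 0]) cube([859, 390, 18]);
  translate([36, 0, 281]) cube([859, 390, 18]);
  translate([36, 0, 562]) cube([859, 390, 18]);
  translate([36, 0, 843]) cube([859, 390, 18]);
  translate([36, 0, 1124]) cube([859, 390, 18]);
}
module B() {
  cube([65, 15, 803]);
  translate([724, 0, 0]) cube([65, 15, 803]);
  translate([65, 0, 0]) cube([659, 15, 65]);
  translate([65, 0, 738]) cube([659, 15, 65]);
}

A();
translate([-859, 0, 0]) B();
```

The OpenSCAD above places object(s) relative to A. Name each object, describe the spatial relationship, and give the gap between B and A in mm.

A is a bookshelf. B is a picture frame. The picture frame is on the floor beside the bookshelf on its −x side. The gap between the picture frame and the bookshelf is 70 mm.

The picture frame's nearest face is 70 mm from the bookshelf's −x face.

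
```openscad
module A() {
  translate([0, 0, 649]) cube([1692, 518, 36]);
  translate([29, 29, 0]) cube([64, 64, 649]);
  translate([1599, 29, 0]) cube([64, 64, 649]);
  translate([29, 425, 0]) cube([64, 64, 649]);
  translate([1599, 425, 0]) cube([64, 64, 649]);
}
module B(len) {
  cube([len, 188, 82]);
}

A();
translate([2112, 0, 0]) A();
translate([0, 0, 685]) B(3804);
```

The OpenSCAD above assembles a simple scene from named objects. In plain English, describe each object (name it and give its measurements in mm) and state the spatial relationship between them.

A is a table with a 1692×518 mm rectangular top, 36 mm thick, top surface at z = 685 mm, supported by four 64×64 mm square legs, each inset 29 mm from the nearest pair of top edges, running from the floor.

B is a rectangular beam 3804 mm long (x), 188 mm deep (y), 82 mm thick (z).

The beam spans the tops of two tables placed 420 mm apart, resting at z = 685 mm.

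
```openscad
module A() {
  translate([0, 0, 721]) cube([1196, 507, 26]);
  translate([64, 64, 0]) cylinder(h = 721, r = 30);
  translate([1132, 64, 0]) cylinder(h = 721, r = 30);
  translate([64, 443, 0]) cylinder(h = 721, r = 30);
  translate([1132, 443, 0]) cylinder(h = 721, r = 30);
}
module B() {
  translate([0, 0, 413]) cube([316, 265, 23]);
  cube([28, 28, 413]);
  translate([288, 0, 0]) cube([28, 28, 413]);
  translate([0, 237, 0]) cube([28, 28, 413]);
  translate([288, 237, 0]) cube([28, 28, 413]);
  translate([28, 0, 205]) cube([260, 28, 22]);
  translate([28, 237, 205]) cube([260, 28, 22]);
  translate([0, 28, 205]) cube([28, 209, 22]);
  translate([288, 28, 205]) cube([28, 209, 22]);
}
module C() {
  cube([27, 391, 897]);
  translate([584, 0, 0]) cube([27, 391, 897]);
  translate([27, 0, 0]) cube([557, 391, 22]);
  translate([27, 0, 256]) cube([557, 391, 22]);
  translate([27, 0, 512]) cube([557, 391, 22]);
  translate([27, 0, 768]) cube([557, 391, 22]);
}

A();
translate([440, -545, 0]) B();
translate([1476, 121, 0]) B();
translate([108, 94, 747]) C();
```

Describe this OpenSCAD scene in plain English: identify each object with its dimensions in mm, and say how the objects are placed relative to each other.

A is a table with a 1196×507 mm rectangular top, 26 mm thick, top surface at z = 747 mm, supported by four round legs of 60 mm diameter, each leg's bounding box inset 34 mm from the nearest pair of top edges, running from the floor.

B is a four-legged stool. The seat is 316×265 mm, 23 mm thick, top at z = 436 mm. It stands on four square legs, each 28×28 mm in cross-section, from z = 0 to the seat underside, each flush with a corner of the seat. Four stretchers, 28 mm wide and 22 mm tall, connect adjacent legs with their undersides at z = 205 mm, each running between the inner faces of the legs it joins and aligned with the legs' outer faces on the other axis.

C is an open bookshelf. Two side panels, each 27 mm thick, 391 mm deep and 897 mm tall, stand 611 mm apart (outside-to-outside). Between them sit 4 shelves, each 22 mm thick and 391 mm deep, spanning the full gap between the sides. The bottom shelf rests on the floor (its underside at z = 0) and the clear gap between one shelf's top and the next shelf's underside is 234 mm.

Two stools sit around the table at the −y, +x sides. The bookshelf is on top of the table.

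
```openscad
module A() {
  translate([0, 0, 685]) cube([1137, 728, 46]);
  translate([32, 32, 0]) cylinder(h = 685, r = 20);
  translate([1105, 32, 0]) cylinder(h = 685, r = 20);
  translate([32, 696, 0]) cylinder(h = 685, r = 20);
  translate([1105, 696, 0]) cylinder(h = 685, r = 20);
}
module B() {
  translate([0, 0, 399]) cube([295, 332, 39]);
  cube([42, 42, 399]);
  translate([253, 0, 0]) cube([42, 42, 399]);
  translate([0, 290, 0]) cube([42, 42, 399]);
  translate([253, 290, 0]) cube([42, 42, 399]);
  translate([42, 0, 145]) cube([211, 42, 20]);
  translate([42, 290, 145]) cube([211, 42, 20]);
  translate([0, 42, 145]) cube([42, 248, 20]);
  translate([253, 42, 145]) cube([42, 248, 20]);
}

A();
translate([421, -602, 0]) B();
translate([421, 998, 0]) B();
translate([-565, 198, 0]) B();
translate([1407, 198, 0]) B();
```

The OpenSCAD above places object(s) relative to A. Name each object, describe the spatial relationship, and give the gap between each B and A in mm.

A is a table. B is a stool. Four stools sit around the table at the −y, +y, −x, +x sides. The gap between each stool and the table is 270 mm.

Each stool's nearest face is 270 mm from the table's bounding box.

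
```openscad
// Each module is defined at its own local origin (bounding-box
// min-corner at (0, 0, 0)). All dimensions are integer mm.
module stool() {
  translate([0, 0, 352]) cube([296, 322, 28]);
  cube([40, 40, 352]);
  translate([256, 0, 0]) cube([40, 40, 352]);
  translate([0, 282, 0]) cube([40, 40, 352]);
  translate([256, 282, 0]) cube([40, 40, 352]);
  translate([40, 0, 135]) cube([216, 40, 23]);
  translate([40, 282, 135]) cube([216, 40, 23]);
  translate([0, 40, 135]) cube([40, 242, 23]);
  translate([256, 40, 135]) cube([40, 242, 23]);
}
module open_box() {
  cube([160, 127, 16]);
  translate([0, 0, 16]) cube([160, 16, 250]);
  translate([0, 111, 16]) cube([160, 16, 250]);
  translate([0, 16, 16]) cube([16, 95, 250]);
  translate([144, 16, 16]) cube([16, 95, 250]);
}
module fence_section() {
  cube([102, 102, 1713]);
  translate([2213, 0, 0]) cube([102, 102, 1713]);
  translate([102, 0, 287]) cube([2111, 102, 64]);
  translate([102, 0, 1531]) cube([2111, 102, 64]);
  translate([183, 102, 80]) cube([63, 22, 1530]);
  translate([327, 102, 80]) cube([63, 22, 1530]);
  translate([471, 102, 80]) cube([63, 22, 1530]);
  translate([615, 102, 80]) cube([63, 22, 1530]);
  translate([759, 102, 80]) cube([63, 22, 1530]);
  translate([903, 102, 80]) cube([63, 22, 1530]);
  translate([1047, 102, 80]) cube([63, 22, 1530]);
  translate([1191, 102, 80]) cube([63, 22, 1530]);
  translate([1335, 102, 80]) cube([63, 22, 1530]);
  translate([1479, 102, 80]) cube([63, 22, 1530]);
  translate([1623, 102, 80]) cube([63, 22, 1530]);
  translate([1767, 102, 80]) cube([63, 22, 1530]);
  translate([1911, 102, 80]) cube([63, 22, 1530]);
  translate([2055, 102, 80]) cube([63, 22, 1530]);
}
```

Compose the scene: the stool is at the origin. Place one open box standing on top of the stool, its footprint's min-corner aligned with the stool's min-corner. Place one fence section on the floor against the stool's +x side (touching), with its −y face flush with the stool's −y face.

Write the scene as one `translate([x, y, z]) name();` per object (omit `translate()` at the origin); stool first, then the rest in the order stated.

stool();
translate([0, 0, 380]) open_box();
translate([296, 0, 0]) fence_section();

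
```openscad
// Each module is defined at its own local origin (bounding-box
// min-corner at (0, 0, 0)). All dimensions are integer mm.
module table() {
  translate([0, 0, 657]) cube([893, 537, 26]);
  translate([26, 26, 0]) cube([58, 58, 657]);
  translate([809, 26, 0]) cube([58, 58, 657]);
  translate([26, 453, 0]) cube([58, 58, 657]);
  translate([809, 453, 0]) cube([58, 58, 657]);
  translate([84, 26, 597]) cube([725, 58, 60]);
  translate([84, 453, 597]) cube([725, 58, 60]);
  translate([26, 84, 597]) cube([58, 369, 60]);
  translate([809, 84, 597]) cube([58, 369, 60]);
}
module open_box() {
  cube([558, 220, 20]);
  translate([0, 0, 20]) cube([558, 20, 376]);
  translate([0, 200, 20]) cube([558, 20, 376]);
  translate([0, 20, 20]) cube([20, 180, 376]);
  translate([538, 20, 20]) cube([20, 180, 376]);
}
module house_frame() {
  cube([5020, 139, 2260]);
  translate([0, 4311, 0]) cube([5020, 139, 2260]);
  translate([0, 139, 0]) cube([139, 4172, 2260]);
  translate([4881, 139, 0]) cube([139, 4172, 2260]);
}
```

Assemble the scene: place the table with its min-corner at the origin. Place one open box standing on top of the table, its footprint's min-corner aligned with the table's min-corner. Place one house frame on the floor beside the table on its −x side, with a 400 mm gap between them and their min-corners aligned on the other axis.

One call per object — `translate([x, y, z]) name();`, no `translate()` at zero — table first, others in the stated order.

table();
translate([0, 0, 683]) open_box();
translate([-5420, 0, 0]) house_frame();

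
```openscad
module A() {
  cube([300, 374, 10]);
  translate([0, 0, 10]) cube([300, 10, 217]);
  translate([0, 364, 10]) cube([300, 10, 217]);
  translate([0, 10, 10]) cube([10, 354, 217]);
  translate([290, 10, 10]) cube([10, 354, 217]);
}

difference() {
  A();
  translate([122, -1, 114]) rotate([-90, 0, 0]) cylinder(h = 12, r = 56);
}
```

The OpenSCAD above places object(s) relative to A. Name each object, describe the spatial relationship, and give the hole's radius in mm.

The subtracted cylinder has r = 56 mm.

A is an open box. The open box has a circular hole through its front wall. The hole's radius is 56 mm.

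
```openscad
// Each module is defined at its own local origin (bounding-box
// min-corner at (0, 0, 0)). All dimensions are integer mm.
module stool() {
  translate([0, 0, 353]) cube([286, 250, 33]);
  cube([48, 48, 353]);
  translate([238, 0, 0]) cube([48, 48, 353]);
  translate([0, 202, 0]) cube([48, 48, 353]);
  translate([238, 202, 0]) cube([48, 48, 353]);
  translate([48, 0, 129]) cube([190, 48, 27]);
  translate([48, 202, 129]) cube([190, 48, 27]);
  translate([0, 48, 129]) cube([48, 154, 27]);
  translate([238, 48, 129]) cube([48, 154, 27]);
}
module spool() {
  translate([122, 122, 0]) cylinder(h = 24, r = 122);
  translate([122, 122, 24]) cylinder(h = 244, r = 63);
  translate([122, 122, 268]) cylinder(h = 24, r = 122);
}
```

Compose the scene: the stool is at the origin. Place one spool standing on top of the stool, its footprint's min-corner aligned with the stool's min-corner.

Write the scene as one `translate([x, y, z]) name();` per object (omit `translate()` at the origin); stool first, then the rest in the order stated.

stool();
translate([0, 0, 386]) spool();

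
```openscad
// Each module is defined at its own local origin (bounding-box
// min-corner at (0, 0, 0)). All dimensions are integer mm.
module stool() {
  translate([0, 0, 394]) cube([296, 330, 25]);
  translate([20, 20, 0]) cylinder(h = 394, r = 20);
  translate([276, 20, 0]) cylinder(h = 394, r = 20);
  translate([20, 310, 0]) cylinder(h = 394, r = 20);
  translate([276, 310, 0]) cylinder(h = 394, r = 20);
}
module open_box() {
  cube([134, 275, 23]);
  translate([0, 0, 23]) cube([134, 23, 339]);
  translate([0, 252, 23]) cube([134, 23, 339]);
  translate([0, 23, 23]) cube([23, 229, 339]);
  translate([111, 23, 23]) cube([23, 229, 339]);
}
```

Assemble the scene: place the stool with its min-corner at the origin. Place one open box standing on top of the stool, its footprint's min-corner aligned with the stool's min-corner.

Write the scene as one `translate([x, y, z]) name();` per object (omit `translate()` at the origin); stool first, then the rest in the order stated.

stool();
translate([0, 0, 419]) open_box();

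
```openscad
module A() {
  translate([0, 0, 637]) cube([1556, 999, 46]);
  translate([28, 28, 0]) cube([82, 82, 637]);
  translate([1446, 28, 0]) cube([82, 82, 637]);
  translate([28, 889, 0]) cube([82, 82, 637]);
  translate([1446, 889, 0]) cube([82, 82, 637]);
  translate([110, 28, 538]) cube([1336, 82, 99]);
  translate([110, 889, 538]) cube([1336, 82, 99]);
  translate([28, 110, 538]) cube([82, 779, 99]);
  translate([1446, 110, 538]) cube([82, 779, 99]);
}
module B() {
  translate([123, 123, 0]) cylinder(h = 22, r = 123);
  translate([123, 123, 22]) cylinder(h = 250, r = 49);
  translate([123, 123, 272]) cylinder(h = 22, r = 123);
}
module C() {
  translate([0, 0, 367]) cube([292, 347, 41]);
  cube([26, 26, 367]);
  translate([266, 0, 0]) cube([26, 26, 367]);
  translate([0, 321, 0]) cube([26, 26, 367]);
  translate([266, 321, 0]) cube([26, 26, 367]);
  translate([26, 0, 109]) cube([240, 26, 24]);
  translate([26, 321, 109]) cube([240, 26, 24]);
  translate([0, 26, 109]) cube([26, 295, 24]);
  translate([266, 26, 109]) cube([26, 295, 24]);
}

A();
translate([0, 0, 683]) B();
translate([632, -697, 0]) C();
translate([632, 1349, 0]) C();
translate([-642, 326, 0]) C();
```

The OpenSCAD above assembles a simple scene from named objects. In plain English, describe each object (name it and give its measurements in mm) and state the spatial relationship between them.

A is a rectangular dining table. The top is 1556×999×46 mm with its upper surface at z = 683 mm. It stands on four 82×82 mm square legs, each inset 28 mm from the nearest pair of top edges, running from the floor to the underside of the top. Four apron rails, 82 mm thick and 99 mm tall, run between adjacent legs with their top edges flush with the underside of the top and their outer faces flush with the legs' outer faces.

B is a spool: two coaxial disc flanges of radius 123 mm and thickness 22 mm, joined by a core cylinder of radius 49 mm and height 250 mm. The lower flange rests on z = 0 and the three cylinders share a vertical axis.

C is a four-legged stool. The seat is 292×347 mm, 41 mm thick, top at z = 408 mm. It stands on four square legs, each 26×26 mm in cross-section, from z = 0 to the seat underside, each flush with a corner of the seat. Four stretchers, 26 mm wide and 24 mm tall, connect adjacent legs with their undersides at z = 109 mm, each running between the inner faces of the legs it joins and aligned with the legs' outer faces on the other axis.

The spool is on top of the table. Three stools sit around the table at the −y, +y, −x sides.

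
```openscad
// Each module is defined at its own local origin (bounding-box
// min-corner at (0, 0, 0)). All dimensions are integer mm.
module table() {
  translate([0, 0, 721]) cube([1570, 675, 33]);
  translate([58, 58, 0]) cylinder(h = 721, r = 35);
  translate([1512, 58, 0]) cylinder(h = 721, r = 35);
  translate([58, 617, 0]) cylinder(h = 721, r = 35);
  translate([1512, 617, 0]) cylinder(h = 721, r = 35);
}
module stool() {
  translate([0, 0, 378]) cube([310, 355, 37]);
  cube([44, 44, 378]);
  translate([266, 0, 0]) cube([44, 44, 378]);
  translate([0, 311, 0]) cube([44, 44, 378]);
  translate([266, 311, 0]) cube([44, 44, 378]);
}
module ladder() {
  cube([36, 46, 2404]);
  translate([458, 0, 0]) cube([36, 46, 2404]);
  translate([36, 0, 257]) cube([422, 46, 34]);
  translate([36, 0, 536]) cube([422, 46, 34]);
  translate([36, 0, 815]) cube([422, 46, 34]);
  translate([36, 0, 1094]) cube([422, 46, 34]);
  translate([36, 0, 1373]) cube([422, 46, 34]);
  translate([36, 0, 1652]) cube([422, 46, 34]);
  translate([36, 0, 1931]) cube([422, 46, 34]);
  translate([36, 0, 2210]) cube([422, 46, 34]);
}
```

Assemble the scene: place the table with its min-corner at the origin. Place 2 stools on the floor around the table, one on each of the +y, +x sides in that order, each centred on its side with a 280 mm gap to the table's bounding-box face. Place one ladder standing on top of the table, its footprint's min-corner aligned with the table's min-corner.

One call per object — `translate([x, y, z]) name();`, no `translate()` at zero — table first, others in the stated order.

table();
translate([630, 955, 0]) stool();
translate([1850, 160, 0]) stool();
translate([0, 0, 754]) ladder();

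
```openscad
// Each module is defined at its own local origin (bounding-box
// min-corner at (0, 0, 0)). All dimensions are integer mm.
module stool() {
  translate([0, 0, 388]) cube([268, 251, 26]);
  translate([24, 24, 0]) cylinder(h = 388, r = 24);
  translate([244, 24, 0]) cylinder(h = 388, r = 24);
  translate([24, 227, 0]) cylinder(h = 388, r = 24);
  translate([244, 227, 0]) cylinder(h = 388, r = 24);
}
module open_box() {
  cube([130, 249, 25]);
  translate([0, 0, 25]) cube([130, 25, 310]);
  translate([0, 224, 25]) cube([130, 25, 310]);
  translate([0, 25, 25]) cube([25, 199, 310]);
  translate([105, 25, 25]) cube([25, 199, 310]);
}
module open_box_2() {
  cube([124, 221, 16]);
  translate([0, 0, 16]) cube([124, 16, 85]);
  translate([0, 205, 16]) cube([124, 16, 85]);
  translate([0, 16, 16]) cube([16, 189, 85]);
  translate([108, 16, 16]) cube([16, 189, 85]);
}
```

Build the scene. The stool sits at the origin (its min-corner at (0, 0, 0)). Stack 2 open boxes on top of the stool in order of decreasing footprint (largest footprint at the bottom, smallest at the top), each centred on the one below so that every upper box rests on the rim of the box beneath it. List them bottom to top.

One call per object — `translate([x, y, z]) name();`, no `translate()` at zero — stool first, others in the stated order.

stool();
translate([69, 1, 414]) open_box();
translate([72, 15, 749]) open_box_2();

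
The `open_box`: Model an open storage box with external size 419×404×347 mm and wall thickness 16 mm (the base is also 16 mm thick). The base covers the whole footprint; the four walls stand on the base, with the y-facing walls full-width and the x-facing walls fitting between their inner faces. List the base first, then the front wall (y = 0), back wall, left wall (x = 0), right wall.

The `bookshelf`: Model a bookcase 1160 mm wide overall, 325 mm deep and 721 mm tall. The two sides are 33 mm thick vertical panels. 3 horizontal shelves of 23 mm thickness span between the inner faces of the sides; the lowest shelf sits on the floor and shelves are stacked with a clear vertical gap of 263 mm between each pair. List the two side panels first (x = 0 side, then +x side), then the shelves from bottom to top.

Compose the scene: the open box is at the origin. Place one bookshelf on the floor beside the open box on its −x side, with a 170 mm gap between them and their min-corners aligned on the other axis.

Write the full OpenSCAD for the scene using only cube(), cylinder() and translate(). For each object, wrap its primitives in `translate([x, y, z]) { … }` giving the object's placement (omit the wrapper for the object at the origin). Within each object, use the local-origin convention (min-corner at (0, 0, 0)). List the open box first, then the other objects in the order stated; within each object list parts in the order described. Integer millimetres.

cube([419, 404, 16]);
translate([0, 0, 16]) cube([419, 16, 331]);
translate([0, 388, 16]) cube([419, 16, 331]);
translate([0, 16, 16]) cube([16, 372, 331]);
translate([403, 16, 16]) cube([16, 372, 331]);
translate([-1330, 0, 0]) {
  cube([33, 325, 721]);
  translate([1127, 0, 0]) cube([33, 325, 721]);
  translate([33, 0, 0]) cube([1094, 325, 23]);
  translate([33, 0, 286]) cube([1094, 325, 23]);
  translate([33, 0, 572]) cube([1094, 325, 23]);
}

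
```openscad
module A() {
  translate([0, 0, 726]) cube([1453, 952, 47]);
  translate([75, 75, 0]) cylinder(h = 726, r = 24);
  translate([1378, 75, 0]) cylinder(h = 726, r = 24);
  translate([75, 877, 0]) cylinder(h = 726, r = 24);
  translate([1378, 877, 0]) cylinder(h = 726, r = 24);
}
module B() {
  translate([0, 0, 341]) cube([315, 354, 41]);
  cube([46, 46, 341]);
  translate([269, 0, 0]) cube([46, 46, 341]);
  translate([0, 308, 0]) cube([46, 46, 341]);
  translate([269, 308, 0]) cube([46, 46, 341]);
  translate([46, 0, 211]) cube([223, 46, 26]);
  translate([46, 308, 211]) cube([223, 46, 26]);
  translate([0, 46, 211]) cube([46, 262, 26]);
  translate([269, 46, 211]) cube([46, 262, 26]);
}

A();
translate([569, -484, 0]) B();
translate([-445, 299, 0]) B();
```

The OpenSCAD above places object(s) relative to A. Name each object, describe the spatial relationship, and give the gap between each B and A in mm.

Each stool's nearest face is 130 mm from the table's bounding box.

A is a table. B is a stool. Two stools sit around the table at the −y, −x sides. The gap between each stool and the table is 130 mm.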